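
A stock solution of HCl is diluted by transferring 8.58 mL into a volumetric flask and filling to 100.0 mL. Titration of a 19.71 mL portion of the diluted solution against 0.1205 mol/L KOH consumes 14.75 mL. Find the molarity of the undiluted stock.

1.05 M

n(KOH) = 0.1205 x 0.01475 = 0.001777 mol.
n(HCl) in the aliquot = 0.001777 mol.
[diluted HCl] = 0.001777 / 0.01971 = 0.09018 M.
Dilution factor = 100.0/8.580 = 11.66, so [stock] = 0.09018 x 11.66 = 1.05 M.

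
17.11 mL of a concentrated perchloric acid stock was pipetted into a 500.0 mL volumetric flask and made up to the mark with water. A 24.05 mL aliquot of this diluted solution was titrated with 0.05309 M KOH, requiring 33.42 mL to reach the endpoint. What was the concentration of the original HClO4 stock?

2.16 M

n(KOH) = 0.05309 x 0.03342 = 0.001774 mol.
n(HClO4) in the aliquot = 0.001774 mol.
[diluted HClO4] = 0.001774 / 0.02405 = 0.07377 M.
Dilution factor = 500.0/17.11 = 29.22, so [stock] = 0.07377 x 29.22 = 2.16 M.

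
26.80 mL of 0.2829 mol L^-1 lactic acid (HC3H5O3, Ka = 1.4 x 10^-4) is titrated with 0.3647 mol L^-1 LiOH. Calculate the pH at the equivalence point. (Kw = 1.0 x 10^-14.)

n(HC3H5O3) = 0.2829 x 0.02680 = 0.007582 mol; V(LiOH) at equivalence = 0.007582/0.3647 = 0.02079 L.
At equivalence all the acid is converted to C3H5O3-; total volume = 0.02680 + 0.02079 = 0.04759 L, so [C3H5O3-] = 0.007582/0.04759 = 0.1593 M.
Kb = Kw/Ka = 1.0e-14 / 1.4 x 10^-4 = 7.14e-11.
[OH^-] = sqrt(Kb x [C3H5O3-]) = sqrt(7.14e-11 x 0.1593) = 3.37e-6 M.
pOH = 5.47, so pH = 14.00 - 5.47 = 8.53.

8.53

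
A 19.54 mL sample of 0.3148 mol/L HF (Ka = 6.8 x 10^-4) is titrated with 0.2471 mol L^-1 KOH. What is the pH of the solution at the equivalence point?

8.15

n(HF) = 0.3148 x 0.01954 = 0.006151 mol; V(KOH) at equivalence = 0.006151/0.2471 = 0.02489 L.
At equivalence all the acid is converted to F-; total volume = 0.01954 + 0.02489 = 0.04443 L, so [F-] = 0.006151/0.04443 = 0.1384 M.
Kb = Kw/Ka = 1.0e-14 / 6.8 x 10^-4 = 1.47e-11.
[OH^-] = sqrt(Kb x [F-]) = sqrt(1.47e-11 x 0.1384) = 1.43e-6 M.
pOH = 5.85, so pH = 14.00 - 5.85 = 8.15.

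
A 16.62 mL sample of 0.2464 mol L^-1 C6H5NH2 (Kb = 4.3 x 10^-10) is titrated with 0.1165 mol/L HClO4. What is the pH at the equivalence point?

n(C6H5NH2) = 0.2464 x 0.01662 = 0.004095 mol; V(HClO4) at equivalence = 0.004095/0.1165 = 0.03515 L.
At equivalence the base is fully converted to C6H5NH3+; total volume = 0.05177 L, so [C6H5NH3+] = 0.004095/0.05177 = 0.07910 M.
Ka(C6H5NH3+) = Kw/Kb = 1.0e-14 / 4.3 x 10^-10 = 2.33e-5.
[H^+] = sqrt(Ka x [C6H5NH3+]) = sqrt(2.33e-5 x 0.07910) = 0.00136 M.
pH = -log(0.00136) = 2.87.

2.87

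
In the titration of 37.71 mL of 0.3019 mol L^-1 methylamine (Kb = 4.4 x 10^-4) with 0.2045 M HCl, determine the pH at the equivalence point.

5.78

n(CH3NH2) = 0.3019 x 0.03771 = 0.01138 mol; V(HCl) at equivalence = 0.01138/0.2045 = 0.05567 L.
At equivalence the base is fully converted to CH3NH3+; total volume = 0.09338 L, so [CH3NH3+] = 0.01138/0.09338 = 0.1219 M.
Ka(CH3NH3+) = Kw/Kb = 1.0e-14 / 4.4 x 10^-4 = 2.27e-11.
[H^+] = sqrt(Ka x [CH3NH3+]) = sqrt(2.27e-11 x 0.1219) = 1.66e-6 M.
pH = -log(1.66e-6) = 5.78.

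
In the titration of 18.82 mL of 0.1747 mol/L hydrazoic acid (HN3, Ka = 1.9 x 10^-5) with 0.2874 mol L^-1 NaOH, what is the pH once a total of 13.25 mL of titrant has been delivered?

12.21

n(acid) = 0.1747 x 0.01882 = 0.003288 mol; n(NaOH) added = 0.2874 x 0.01325 = 0.003808 mol.
Base is in excess by 0.003808 - 0.003288 = 0.0005202 mol in a total volume of 0.03207 L.
[OH^-] = 0.0005202/0.03207 = 0.01622 M, so pOH = 1.79 and pH = 14.00 - 1.79 = 12.21.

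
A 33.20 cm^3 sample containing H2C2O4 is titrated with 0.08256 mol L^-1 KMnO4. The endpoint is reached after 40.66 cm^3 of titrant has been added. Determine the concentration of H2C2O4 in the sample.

n(KMnO4) = 0.08256 x 0.04066 = 0.003357 mol.
From the balanced equation, 2 mol KMnO4 reacts with 5 mol H2C2O4, so n(H2C2O4) = 0.003357 x 5/2 = 0.008392 mol.
[H2C2O4] = 0.008392 / 0.03320 L = 0.253 M.

0.253 M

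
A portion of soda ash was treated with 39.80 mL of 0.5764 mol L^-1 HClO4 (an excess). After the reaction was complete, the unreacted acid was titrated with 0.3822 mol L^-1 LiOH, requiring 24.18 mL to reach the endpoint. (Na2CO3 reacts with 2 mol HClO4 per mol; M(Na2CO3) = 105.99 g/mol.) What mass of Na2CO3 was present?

0.726 g

Total n(HClO4) added = 0.5764 x 0.03980 = 0.02294 mol.
n(LiOH) used = 0.3822 x 0.02418 = 0.009242 mol, which equals the excess n(HClO4).
So n(HClO4) consumed by the sample = 0.02294 - 0.009242 = 0.01370 mol.
n(Na2CO3) = 0.01370 / 2 = 0.006850 mol.
mass = 0.006850 mol x 105.99 g/mol = 0.726 g.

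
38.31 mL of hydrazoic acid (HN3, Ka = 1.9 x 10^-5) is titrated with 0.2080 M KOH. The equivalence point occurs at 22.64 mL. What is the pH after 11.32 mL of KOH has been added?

11.32 mL is exactly half the equivalence volume (22.64/2), i.e. the half-equivalence point.
There, n(HA) = n(A^-), so pH = pKa = -log(1.9 x 10^-5) = 4.72.

4.72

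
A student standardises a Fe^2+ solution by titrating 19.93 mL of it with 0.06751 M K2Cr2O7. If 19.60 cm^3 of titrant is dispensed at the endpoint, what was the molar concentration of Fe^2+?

0.398 M

n(K2Cr2O7) = 0.06751 x 0.01960 = 0.001323 mol.
From the balanced equation, 1 mol K2Cr2O7 reacts with 6 mol Fe^2+, so n(Fe^2+) = 0.001323 x 6/1 = 0.007939 mol.
[Fe^2+] = 0.007939 / 0.01993 L = 0.398 M.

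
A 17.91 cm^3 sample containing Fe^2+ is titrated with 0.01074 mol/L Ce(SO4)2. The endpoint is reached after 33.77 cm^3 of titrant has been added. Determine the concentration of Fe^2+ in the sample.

0.0203 M

n(Ce(SO4)2) = 0.01074 x 0.03377 = 0.0003627 mol.
From the balanced equation, 1 mol Ce(SO4)2 reacts with 1 mol Fe^2+, so n(Fe^2+) = 0.0003627 x 1/1 = 0.0003627 mol.
[Fe^2+] = 0.0003627 / 0.01791 L = 0.0203 M.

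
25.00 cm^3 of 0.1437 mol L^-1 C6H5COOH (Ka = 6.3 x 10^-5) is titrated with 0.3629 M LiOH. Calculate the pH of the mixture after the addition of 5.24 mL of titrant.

Initial n(C6H5COOH) = 0.1437 x 0.02500 = 0.003592 mol.
n(LiOH) added = 0.3629 x 0.005240 = 0.001902 mol, converting that many moles of C6H5COOH to C6H5COO-.
Remaining n(C6H5COOH) = 0.001691 mol; n(C6H5COO-) = 0.001902 mol.
By Henderson-Hasselbalch, pH = pKa + log([A^-]/[HA]) = 4.20 + log(0.001902/0.001691) = 4.20 + (+0.05) = 4.25.

4.25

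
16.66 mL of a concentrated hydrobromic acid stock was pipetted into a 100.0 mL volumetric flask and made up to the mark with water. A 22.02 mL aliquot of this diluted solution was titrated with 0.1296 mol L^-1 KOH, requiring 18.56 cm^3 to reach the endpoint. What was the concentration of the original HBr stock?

0.656 M

n(KOH) = 0.1296 x 0.01856 = 0.002405 mol.
n(HBr) in the aliquot = 0.002405 mol.
[diluted HBr] = 0.002405 / 0.02202 = 0.1092 M.
Dilution factor = 100.0/16.66 = 6.002, so [stock] = 0.1092 x 6.002 = 0.656 M.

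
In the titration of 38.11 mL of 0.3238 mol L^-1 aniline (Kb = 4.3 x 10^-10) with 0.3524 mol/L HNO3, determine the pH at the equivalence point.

n(C6H5NH2) = 0.3238 x 0.03811 = 0.01234 mol; V(HNO3) at equivalence = 0.01234/0.3524 = 0.03502 L.
At equivalence the base is fully converted to C6H5NH3+; total volume = 0.07313 L, so [C6H5NH3+] = 0.01234/0.07313 = 0.1687 M.
Ka(C6H5NH3+) = Kw/Kb = 1.0e-14 / 4.3 x 10^-10 = 2.33e-5.
[H^+] = sqrt(Ka x [C6H5NH3+]) = sqrt(2.33e-5 x 0.1687) = 0.00198 M.
pH = -log(0.00198) = 2.70.

2.70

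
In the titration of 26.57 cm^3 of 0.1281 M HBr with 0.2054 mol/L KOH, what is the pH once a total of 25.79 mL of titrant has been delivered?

12.56

n(acid) = 0.1281 x 0.02657 = 0.003404 mol; n(KOH) added = 0.2054 x 0.02579 = 0.005297 mol.
Base is in excess by 0.005297 - 0.003404 = 0.001894 mol in a total volume of 0.05236 L.
[OH^-] = 0.001894/0.05236 = 0.03617 M, so pOH = 1.44 and pH = 14.00 - 1.44 = 12.56.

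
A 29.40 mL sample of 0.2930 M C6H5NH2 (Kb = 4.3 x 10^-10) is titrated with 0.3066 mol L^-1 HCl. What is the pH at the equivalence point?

2.73

n(C6H5NH2) = 0.2930 x 0.02940 = 0.008614 mol; V(HCl) at equivalence = 0.008614/0.3066 = 0.02810 L.
At equivalence the base is fully converted to C6H5NH3+; total volume = 0.05750 L, so [C6H5NH3+] = 0.008614/0.05750 = 0.1498 M.
Ka(C6H5NH3+) = Kw/Kb = 1.0e-14 / 4.3 x 10^-10 = 2.33e-5.
[H^+] = sqrt(Ka x [C6H5NH3+]) = sqrt(2.33e-5 x 0.1498) = 0.00187 M.
pH = -log(0.00187) = 2.73.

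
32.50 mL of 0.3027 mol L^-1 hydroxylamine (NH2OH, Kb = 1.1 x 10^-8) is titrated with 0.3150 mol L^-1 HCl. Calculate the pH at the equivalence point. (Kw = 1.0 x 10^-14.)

n(NH2OH) = 0.3027 x 0.03250 = 0.009838 mol; V(HCl) at equivalence = 0.009838/0.3150 = 0.03123 L.
At equivalence the base is fully converted to NH3OH+; total volume = 0.06373 L, so [NH3OH+] = 0.009838/0.06373 = 0.1544 M.
Ka(NH3OH+) = Kw/Kb = 1.0e-14 / 1.1 x 10^-8 = 9.09e-7.
[H^+] = sqrt(Ka x [NH3OH+]) = sqrt(9.09e-7 x 0.1544) = 0.000375 M.
pH = -log(0.000375) = 3.43.

3.43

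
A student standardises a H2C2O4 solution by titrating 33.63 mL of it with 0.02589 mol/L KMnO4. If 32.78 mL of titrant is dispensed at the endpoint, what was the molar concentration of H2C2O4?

0.0631 M

n(KMnO4) = 0.02589 x 0.03278 = 0.0008487 mol.
From the balanced equation, 2 mol KMnO4 reacts with 5 mol H2C2O4, so n(H2C2O4) = 0.0008487 x 5/2 = 0.002122 mol.
[H2C2O4] = 0.002122 / 0.03363 L = 0.0631 M.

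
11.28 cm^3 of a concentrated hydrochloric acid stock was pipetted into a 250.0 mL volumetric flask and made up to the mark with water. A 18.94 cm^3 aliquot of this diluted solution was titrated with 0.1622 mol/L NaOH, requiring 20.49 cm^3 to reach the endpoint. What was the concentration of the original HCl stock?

n(NaOH) = 0.1622 x 0.02049 = 0.003323 mol.
n(HCl) in the aliquot = 0.003323 mol.
[diluted HCl] = 0.003323 / 0.01894 = 0.1755 M.
Dilution factor = 250.0/11.28 = 22.16, so [stock] = 0.1755 x 22.16 = 3.89 M.

3.89 M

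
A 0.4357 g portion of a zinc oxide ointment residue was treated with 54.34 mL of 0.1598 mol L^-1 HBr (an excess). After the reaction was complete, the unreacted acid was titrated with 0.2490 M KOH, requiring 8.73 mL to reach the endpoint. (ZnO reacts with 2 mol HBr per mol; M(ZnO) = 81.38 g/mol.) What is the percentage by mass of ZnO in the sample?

60.8%

Total n(HBr) added = 0.1598 x 0.05434 = 0.008684 mol.
n(KOH) used = 0.2490 x 0.008730 = 0.002174 mol, which equals the excess n(HBr).
So n(HBr) consumed by the sample = 0.008684 - 0.002174 = 0.006510 mol.
n(ZnO) = 0.006510 / 2 = 0.003255 mol.
mass ZnO = 0.003255 x 81.38 = 0.2649 g, so %ZnO = 0.2649/0.4357 x 100 = 60.8%.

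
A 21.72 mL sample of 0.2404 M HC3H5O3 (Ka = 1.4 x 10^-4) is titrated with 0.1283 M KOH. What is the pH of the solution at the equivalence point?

8.39

n(HC3H5O3) = 0.2404 x 0.02172 = 0.005221 mol; V(KOH) at equivalence = 0.005221/0.1283 = 0.04070 L.
At equivalence all the acid is converted to C3H5O3-; total volume = 0.02172 + 0.04070 = 0.06242 L, so [C3H5O3-] = 0.005221/0.06242 = 0.08365 M.
Kb = Kw/Ka = 1.0e-14 / 1.4 x 10^-4 = 7.14e-11.
[OH^-] = sqrt(Kb x [C3H5O3-]) = sqrt(7.14e-11 x 0.08365) = 2.44e-6 M.
pOH = 5.61, so pH = 14.00 - 5.61 = 8.39.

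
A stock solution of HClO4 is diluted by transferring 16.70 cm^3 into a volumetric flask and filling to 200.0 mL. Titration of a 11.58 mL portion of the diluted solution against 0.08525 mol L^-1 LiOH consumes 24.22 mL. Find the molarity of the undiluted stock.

2.14 M

n(LiOH) = 0.08525 x 0.02422 = 0.002065 mol.
n(HClO4) in the aliquot = 0.002065 mol.
[diluted HClO4] = 0.002065 / 0.01158 = 0.1783 M.
Dilution factor = 200.0/16.70 = 11.98, so [stock] = 0.1783 x 11.98 = 2.14 M.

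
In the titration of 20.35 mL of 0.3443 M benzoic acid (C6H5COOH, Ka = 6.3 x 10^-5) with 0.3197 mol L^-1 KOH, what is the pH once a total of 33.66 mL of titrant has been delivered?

n(acid) = 0.3443 x 0.02035 = 0.007007 mol; n(KOH) added = 0.3197 x 0.03366 = 0.01076 mol.
Base is in excess by 0.01076 - 0.007007 = 0.003755 mol in a total volume of 0.05401 L.
[OH^-] = 0.003755/0.05401 = 0.06952 M, so pOH = 1.16 and pH = 14.00 - 1.16 = 12.84.

12.84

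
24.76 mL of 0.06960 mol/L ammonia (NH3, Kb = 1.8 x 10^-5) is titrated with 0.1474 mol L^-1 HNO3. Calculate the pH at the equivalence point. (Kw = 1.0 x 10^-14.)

n(NH3) = 0.06960 x 0.02476 = 0.001723 mol; V(HNO3) at equivalence = 0.001723/0.1474 = 0.01169 L.
At equivalence the base is fully converted to NH4+; total volume = 0.03645 L, so [NH4+] = 0.001723/0.03645 = 0.04728 M.
Ka(NH4+) = Kw/Kb = 1.0e-14 / 1.8 x 10^-5 = 5.56e-10.
[H^+] = sqrt(Ka x [NH4+]) = sqrt(5.56e-10 x 0.04728) = 5.12e-6 M.
pH = -log(5.12e-6) = 5.29.

5.29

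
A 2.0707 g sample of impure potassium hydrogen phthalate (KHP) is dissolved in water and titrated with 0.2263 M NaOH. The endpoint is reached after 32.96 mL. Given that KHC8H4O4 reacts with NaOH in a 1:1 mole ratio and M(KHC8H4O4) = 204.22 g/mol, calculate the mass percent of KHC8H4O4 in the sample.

n(NaOH) = 0.2263 x 0.03296 = 0.007459 mol.
n(KHC8H4O4) = 0.007459 / 1 = 0.007459 mol.
mass of KHC8H4O4 = 0.007459 x 204.22 = 1.523 g.
% purity = 1.523 / 2.0707 x 100 = 73.6%.

73.6%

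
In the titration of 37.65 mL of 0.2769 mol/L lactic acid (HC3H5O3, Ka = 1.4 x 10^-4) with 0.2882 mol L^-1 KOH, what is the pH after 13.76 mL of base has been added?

Initial n(HC3H5O3) = 0.2769 x 0.03765 = 0.01043 mol.
n(KOH) added = 0.2882 x 0.01376 = 0.003966 mol, converting that many moles of HC3H5O3 to C3H5O3-.
Remaining n(HC3H5O3) = 0.006460 mol; n(C3H5O3-) = 0.003966 mol.
By Henderson-Hasselbalch, pH = pKa + log([A^-]/[HA]) = 3.85 + log(0.003966/0.006460) = 3.85 + (-0.21) = 3.64.

3.64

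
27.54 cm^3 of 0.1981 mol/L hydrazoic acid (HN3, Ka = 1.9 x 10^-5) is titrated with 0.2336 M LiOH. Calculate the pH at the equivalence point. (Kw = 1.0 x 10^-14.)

n(HN3) = 0.1981 x 0.02754 = 0.005456 mol; V(LiOH) at equivalence = 0.005456/0.2336 = 0.02335 L.
At equivalence all the acid is converted to N3-; total volume = 0.02754 + 0.02335 = 0.05089 L, so [N3-] = 0.005456/0.05089 = 0.1072 M.
Kb = Kw/Ka = 1.0e-14 / 1.9 x 10^-5 = 5.26e-10.
[OH^-] = sqrt(Kb x [N3-]) = sqrt(5.26e-10 x 0.1072) = 7.51e-6 M.
pOH = 5.12, so pH = 14.00 - 5.12 = 8.88.

8.88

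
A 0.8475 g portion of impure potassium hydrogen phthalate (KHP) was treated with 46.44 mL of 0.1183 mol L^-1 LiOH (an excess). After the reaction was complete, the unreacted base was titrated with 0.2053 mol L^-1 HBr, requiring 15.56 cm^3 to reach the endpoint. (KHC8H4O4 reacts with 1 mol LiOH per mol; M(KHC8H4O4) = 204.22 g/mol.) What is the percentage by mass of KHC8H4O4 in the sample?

Total n(LiOH) added = 0.1183 x 0.04644 = 0.005494 mol.
n(HBr) used = 0.2053 x 0.01556 = 0.003194 mol, which equals the excess n(LiOH).
So n(LiOH) consumed by the sample = 0.005494 - 0.003194 = 0.002299 mol.
n(KHC8H4O4) = 0.002299 / 1 = 0.002299 mol.
mass KHC8H4O4 = 0.002299 x 204.22 = 0.4696 g, so %KHC8H4O4 = 0.4696/0.8475 x 100 = 55.4%.

55.4%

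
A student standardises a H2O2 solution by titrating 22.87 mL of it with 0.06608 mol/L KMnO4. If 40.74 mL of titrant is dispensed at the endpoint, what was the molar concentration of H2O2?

n(KMnO4) = 0.06608 x 0.04074 = 0.002692 mol.
From the balanced equation, 2 mol KMnO4 reacts with 5 mol H2O2, so n(H2O2) = 0.002692 x 5/2 = 0.006730 mol.
[H2O2] = 0.006730 / 0.02287 L = 0.294 M.

0.294 M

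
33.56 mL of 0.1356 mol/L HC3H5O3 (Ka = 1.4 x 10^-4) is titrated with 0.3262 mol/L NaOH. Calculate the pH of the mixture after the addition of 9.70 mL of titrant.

Initial n(HC3H5O3) = 0.1356 x 0.03356 = 0.004551 mol.
n(NaOH) added = 0.3262 x 0.009700 = 0.003164 mol, converting that many moles of HC3H5O3 to C3H5O3-.
Remaining n(HC3H5O3) = 0.001387 mol; n(C3H5O3-) = 0.003164 mol.
By Henderson-Hasselbalch, pH = pKa + log([A^-]/[HA]) = 3.85 + log(0.003164/0.001387) = 3.85 + (+0.36) = 4.21.

4.21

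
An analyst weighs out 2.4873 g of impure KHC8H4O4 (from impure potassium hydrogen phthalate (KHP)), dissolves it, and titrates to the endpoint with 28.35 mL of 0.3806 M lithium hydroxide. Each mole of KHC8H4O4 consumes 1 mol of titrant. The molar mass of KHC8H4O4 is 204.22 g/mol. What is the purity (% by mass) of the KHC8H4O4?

n(LiOH) = 0.3806 x 0.02835 = 0.01079 mol.
n(KHC8H4O4) = 0.01079 / 1 = 0.01079 mol.
mass of KHC8H4O4 = 0.01079 x 204.22 = 2.204 g.
% purity = 2.204 / 2.4873 x 100 = 88.6%.

88.6%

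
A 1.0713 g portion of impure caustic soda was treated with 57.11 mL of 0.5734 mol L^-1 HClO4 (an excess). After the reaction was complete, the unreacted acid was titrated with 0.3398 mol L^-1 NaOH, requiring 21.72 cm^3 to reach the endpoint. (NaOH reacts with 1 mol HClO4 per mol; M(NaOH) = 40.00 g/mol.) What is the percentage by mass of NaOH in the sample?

94.7%

Total n(HClO4) added = 0.5734 x 0.05711 = 0.03275 mol.
n(NaOH) used = 0.3398 x 0.02172 = 0.007380 mol, which equals the excess n(HClO4).
So n(HClO4) consumed by the sample = 0.03275 - 0.007380 = 0.02537 mol.
n(NaOH) = 0.02537 / 1 = 0.02537 mol.
mass NaOH = 0.02537 x 40.00 = 1.015 g, so %NaOH = 1.015/1.0713 x 100 = 94.7%.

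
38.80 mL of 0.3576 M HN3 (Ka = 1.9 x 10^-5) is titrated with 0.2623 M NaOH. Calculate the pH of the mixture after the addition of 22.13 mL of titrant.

4.58

Initial n(HN3) = 0.3576 x 0.03880 = 0.01387 mol.
n(NaOH) added = 0.2623 x 0.02213 = 0.005805 mol, converting that many moles of HN3 to N3-.
Remaining n(HN3) = 0.008070 mol; n(N3-) = 0.005805 mol.
By Henderson-Hasselbalch, pH = pKa + log([A^-]/[HA]) = 4.72 + log(0.005805/0.008070) = 4.72 + (-0.14) = 4.58.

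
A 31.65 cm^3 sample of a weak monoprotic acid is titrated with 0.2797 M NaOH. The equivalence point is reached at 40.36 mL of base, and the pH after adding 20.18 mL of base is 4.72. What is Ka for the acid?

1.9 x 10^-5

20.18 mL is half of the equivalence volume, so this is the half-equivalence point where [HA] = [A^-].
At half-equivalence pH = pKa, so pKa = 4.72.
Ka = 10^(-4.72) = 1.9 x 10^-5.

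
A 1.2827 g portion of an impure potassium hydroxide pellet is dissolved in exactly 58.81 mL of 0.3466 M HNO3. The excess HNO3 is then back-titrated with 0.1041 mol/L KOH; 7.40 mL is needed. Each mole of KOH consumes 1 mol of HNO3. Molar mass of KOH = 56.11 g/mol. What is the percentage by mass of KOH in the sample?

85.8%

Total n(HNO3) added = 0.3466 x 0.05881 = 0.02038 mol.
n(KOH) used = 0.1041 x 0.007400 = 0.0007703 mol, which equals the excess n(HNO3).
So n(HNO3) consumed by the sample = 0.02038 - 0.0007703 = 0.01961 mol.
n(KOH) = 0.01961 / 1 = 0.01961 mol.
mass KOH = 0.01961 x 56.11 = 1.100 g, so %KOH = 1.100/1.2827 x 100 = 85.8%.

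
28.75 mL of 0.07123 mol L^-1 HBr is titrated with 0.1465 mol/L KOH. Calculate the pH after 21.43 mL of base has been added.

n(acid) = 0.07123 x 0.02875 = 0.002048 mol; n(KOH) added = 0.1465 x 0.02143 = 0.003139 mol.
Base is in excess by 0.003139 - 0.002048 = 0.001092 mol in a total volume of 0.05018 L.
[OH^-] = 0.001092/0.05018 = 0.02175 M, so pOH = 1.66 and pH = 14.00 - 1.66 = 12.34.

12.34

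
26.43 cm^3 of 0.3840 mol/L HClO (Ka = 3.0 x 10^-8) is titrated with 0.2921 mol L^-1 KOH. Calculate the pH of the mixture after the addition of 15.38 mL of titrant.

Initial n(HClO) = 0.3840 x 0.02643 = 0.01015 mol.
n(KOH) added = 0.2921 x 0.01538 = 0.004492 mol, converting that many moles of HClO to ClO-.
Remaining n(HClO) = 0.005657 mol; n(ClO-) = 0.004492 mol.
By Henderson-Hasselbalch, pH = pKa + log([A^-]/[HA]) = 7.52 + log(0.004492/0.005657) = 7.52 + (-0.10) = 7.42.

7.42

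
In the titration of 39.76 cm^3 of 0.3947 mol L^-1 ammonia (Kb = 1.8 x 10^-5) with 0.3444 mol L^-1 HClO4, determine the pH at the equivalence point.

n(NH3) = 0.3947 x 0.03976 = 0.01569 mol; V(HClO4) at equivalence = 0.01569/0.3444 = 0.04557 L.
At equivalence the base is fully converted to NH4+; total volume = 0.08533 L, so [NH4+] = 0.01569/0.08533 = 0.1839 M.
Ka(NH4+) = Kw/Kb = 1.0e-14 / 1.8 x 10^-5 = 5.56e-10.
[H^+] = sqrt(Ka x [NH4+]) = sqrt(5.56e-10 x 0.1839) = 1.01e-5 M.
pH = -log(1.01e-5) = 5.00.

5.00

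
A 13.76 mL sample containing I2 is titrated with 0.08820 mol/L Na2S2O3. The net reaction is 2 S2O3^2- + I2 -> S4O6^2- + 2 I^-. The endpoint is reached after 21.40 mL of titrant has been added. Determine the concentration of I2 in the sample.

n(Na2S2O3) = 0.08820 x 0.02140 = 0.001887 mol.
From the balanced equation, 2 mol Na2S2O3 reacts with 1 mol I2, so n(I2) = 0.001887 x 1/2 = 0.0009437 mol.
[I2] = 0.0009437 / 0.01376 L = 0.0686 M.

0.0686 M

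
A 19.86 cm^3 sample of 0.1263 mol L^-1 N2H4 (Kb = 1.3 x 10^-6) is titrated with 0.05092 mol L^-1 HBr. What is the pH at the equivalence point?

4.78

n(N2H4) = 0.1263 x 0.01986 = 0.002508 mol; V(HBr) at equivalence = 0.002508/0.05092 = 0.04926 L.
At equivalence the base is fully converted to N2H5+; total volume = 0.06912 L, so [N2H5+] = 0.002508/0.06912 = 0.03629 M.
Ka(N2H5+) = Kw/Kb = 1.0e-14 / 1.3 x 10^-6 = 7.69e-9.
[H^+] = sqrt(Ka x [N2H5+]) = sqrt(7.69e-9 x 0.03629) = 1.67e-5 M.
pH = -log(1.67e-5) = 4.78.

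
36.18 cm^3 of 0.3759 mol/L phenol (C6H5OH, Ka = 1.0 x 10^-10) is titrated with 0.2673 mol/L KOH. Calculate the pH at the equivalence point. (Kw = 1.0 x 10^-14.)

11.60

n(C6H5OH) = 0.3759 x 0.03618 = 0.01360 mol; V(KOH) at equivalence = 0.01360/0.2673 = 0.05088 L.
At equivalence all the acid is converted to C6H5O-; total volume = 0.03618 + 0.05088 = 0.08706 L, so [C6H5O-] = 0.01360/0.08706 = 0.1562 M.
Kb = Kw/Ka = 1.0e-14 / 1.0 x 10^-10 = 0.000100.
[OH^-] = sqrt(Kb x [C6H5O-]) = sqrt(0.000100 x 0.1562) = 0.00395 M.
pOH = 2.40, so pH = 14.00 - 2.40 = 11.60.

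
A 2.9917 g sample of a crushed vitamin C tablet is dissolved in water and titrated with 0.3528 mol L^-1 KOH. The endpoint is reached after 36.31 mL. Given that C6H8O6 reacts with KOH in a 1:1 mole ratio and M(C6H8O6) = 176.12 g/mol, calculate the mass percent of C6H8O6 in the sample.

n(KOH) = 0.3528 x 0.03631 = 0.01281 mol.
n(C6H8O6) = 0.01281 / 1 = 0.01281 mol.
mass of C6H8O6 = 0.01281 x 176.12 = 2.256 g.
% purity = 2.256 / 2.9917 x 100 = 75.4%.

75.4%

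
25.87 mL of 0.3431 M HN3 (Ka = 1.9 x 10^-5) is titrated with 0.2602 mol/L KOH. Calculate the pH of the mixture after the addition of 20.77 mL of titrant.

Initial n(HN3) = 0.3431 x 0.02587 = 0.008876 mol.
n(KOH) added = 0.2602 x 0.02077 = 0.005404 mol, converting that many moles of HN3 to N3-.
Remaining n(HN3) = 0.003472 mol; n(N3-) = 0.005404 mol.
By Henderson-Hasselbalch, pH = pKa + log([A^-]/[HA]) = 4.72 + log(0.005404/0.003472) = 4.72 + (+0.19) = 4.91.

4.91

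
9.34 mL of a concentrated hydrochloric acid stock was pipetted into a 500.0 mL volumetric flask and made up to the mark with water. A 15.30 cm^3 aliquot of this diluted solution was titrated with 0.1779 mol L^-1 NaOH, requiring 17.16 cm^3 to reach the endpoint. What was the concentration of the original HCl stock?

n(NaOH) = 0.1779 x 0.01716 = 0.003053 mol.
n(HCl) in the aliquot = 0.003053 mol.
[diluted HCl] = 0.003053 / 0.01530 = 0.1995 M.
Dilution factor = 500.0/9.340 = 53.53, so [stock] = 0.1995 x 53.53 = 10.7 M.

10.7 M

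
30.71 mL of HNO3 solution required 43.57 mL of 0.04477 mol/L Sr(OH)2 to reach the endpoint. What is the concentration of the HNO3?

n(Sr(OH)2) delivered = 0.04477 x 0.04357 = 0.001951 mol.
The reaction is 2 HNO3 + 1 Sr(OH)2, so n(HNO3) = 0.001951 x 2/1 = 0.003901 mol.
[HNO3] = 0.003901 mol / 0.03071 L = 0.127 M.

0.127 M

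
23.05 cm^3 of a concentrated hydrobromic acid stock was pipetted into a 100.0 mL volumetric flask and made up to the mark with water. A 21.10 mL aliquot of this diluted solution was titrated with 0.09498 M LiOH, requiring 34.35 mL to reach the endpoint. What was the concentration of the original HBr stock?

0.671 M

n(LiOH) = 0.09498 x 0.03435 = 0.003263 mol.
n(HBr) in the aliquot = 0.003263 mol.
[diluted HBr] = 0.003263 / 0.02110 = 0.1546 M.
Dilution factor = 100.0/23.05 = 4.338, so [stock] = 0.1546 x 4.338 = 0.671 M.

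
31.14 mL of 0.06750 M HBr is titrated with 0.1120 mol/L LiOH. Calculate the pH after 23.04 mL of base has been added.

n(acid) = 0.06750 x 0.03114 = 0.002102 mol; n(LiOH) added = 0.1120 x 0.02304 = 0.002580 mol.
Base is in excess by 0.002580 - 0.002102 = 0.0004785 mol in a total volume of 0.05418 L.
[OH^-] = 0.0004785/0.05418 = 0.008832 M, so pOH = 2.05 and pH = 14.00 - 2.05 = 11.95.

11.95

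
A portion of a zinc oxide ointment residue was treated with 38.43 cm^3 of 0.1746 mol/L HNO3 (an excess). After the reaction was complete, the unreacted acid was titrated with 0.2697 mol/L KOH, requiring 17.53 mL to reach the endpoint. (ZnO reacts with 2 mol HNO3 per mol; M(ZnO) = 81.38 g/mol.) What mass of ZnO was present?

0.0806 g

Total n(HNO3) added = 0.1746 x 0.03843 = 0.006710 mol.
n(KOH) used = 0.2697 x 0.01753 = 0.004728 mol, which equals the excess n(HNO3).
So n(HNO3) consumed by the sample = 0.006710 - 0.004728 = 0.001982 mol.
n(ZnO) = 0.001982 / 2 = 0.0009910 mol.
mass = 0.0009910 mol x 81.38 g/mol = 0.0806 g.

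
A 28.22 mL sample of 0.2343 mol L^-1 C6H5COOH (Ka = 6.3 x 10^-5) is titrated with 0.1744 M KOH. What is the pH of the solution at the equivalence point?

8.60

n(C6H5COOH) = 0.2343 x 0.02822 = 0.006612 mol; V(KOH) at equivalence = 0.006612/0.1744 = 0.03791 L.
At equivalence all the acid is converted to C6H5COO-; total volume = 0.02822 + 0.03791 = 0.06613 L, so [C6H5COO-] = 0.006612/0.06613 = 0.09998 M.
Kb = Kw/Ka = 1.0e-14 / 6.3 x 10^-5 = 1.59e-10.
[OH^-] = sqrt(Kb x [C6H5COO-]) = sqrt(1.59e-10 x 0.09998) = 3.98e-6 M.
pOH = 5.40, so pH = 14.00 - 5.40 = 8.60.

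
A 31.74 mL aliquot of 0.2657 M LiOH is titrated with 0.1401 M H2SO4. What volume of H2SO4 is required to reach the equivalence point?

30.1 mL

n(LiOH) = 0.2657 mol/L x 0.03174 L = 0.008433 mol.
The neutralisation is 2 LiOH : 1 H2SO4, so n(H2SO4) = 0.008433 x 1/2 = 0.004217 mol.
V(H2SO4) = 0.004217 / 0.1401 = 0.03010 L = 30.1 mL.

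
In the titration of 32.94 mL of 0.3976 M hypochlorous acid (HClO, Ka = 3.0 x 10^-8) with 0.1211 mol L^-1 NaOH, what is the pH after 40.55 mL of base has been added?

Initial n(HClO) = 0.3976 x 0.03294 = 0.01310 mol.
n(NaOH) added = 0.1211 x 0.04055 = 0.004911 mol, converting that many moles of HClO to ClO-.
Remaining n(HClO) = 0.008186 mol; n(ClO-) = 0.004911 mol.
By Henderson-Hasselbalch, pH = pKa + log([A^-]/[HA]) = 7.52 + log(0.004911/0.008186) = 7.52 + (-0.22) = 7.30.

7.30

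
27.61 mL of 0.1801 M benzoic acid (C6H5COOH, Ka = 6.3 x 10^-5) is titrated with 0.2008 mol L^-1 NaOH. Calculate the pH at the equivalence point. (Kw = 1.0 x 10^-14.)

8.59

n(C6H5COOH) = 0.1801 x 0.02761 = 0.004973 mol; V(NaOH) at equivalence = 0.004973/0.2008 = 0.02476 L.
At equivalence all the acid is converted to C6H5COO-; total volume = 0.02761 + 0.02476 = 0.05237 L, so [C6H5COO-] = 0.004973/0.05237 = 0.09494 M.
Kb = Kw/Ka = 1.0e-14 / 6.3 x 10^-5 = 1.59e-10.
[OH^-] = sqrt(Kb x [C6H5COO-]) = sqrt(1.59e-10 x 0.09494) = 3.88e-6 M.
pOH = 5.41, so pH = 14.00 - 5.41 = 8.59.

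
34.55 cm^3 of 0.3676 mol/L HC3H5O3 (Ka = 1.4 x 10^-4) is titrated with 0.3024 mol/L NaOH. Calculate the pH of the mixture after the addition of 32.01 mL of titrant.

4.36

Initial n(HC3H5O3) = 0.3676 x 0.03455 = 0.01270 mol.
n(NaOH) added = 0.3024 x 0.03201 = 0.009680 mol, converting that many moles of HC3H5O3 to C3H5O3-.
Remaining n(HC3H5O3) = 0.003021 mol; n(C3H5O3-) = 0.009680 mol.
By Henderson-Hasselbalch, pH = pKa + log([A^-]/[HA]) = 3.85 + log(0.009680/0.003021) = 3.85 + (+0.51) = 4.36.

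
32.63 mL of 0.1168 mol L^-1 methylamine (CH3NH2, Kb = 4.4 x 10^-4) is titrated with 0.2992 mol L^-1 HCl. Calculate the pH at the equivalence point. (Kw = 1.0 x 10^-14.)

n(CH3NH2) = 0.1168 x 0.03263 = 0.003811 mol; V(HCl) at equivalence = 0.003811/0.2992 = 0.01274 L.
At equivalence the base is fully converted to CH3NH3+; total volume = 0.04537 L, so [CH3NH3+] = 0.003811/0.04537 = 0.08401 M.
Ka(CH3NH3+) = Kw/Kb = 1.0e-14 / 4.4 x 10^-4 = 2.27e-11.
[H^+] = sqrt(Ka x [CH3NH3+]) = sqrt(2.27e-11 x 0.08401) = 1.38e-6 M.
pH = -log(1.38e-6) = 5.86.

5.86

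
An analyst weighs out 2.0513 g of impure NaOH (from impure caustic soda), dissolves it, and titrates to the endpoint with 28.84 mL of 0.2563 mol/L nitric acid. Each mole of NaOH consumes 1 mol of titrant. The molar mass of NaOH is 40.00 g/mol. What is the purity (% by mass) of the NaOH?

14.4%

n(HNO3) = 0.2563 x 0.02884 = 0.007392 mol.
n(NaOH) = 0.007392 / 1 = 0.007392 mol.
mass of NaOH = 0.007392 x 40.00 = 0.2957 g.
% purity = 0.2957 / 2.0513 x 100 = 14.4%.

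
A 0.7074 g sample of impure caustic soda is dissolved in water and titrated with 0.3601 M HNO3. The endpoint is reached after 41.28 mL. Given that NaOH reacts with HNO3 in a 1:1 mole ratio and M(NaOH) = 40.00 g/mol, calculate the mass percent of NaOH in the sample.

n(HNO3) = 0.3601 x 0.04128 = 0.01486 mol.
n(NaOH) = 0.01486 / 1 = 0.01486 mol.
mass of NaOH = 0.01486 x 40.00 = 0.5946 g.
% purity = 0.5946 / 0.7074 x 100 = 84.1%.

84.1%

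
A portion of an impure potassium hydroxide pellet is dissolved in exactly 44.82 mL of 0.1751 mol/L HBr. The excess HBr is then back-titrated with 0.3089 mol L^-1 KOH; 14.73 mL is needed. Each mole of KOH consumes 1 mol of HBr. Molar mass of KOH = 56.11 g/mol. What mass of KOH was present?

Total n(HBr) added = 0.1751 x 0.04482 = 0.007848 mol.
n(KOH) used = 0.3089 x 0.01473 = 0.004550 mol, which equals the excess n(HBr).
So n(HBr) consumed by the sample = 0.007848 - 0.004550 = 0.003298 mol.
n(KOH) = 0.003298 / 1 = 0.003298 mol.
mass = 0.003298 mol x 56.11 g/mol = 0.185 g.

0.185 g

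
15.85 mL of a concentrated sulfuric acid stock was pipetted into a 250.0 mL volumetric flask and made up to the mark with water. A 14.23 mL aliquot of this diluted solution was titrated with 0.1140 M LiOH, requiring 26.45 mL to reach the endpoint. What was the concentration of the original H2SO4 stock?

1.67 M

n(LiOH) = 0.1140 x 0.02645 = 0.003015 mol.
n(H2SO4) in the aliquot = 0.003015 x 1/2 = 0.001508 mol.
[diluted H2SO4] = 0.001508 / 0.01423 = 0.1059 M.
Dilution factor = 250.0/15.85 = 15.77, so [stock] = 0.1059 x 15.77 = 1.67 M.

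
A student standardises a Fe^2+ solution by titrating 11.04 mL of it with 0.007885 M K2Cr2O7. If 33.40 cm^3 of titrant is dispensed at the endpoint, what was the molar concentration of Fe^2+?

0.143 M

n(K2Cr2O7) = 0.007885 x 0.03340 = 0.0002634 mol.
From the balanced equation, 1 mol K2Cr2O7 reacts with 6 mol Fe^2+, so n(Fe^2+) = 0.0002634 x 6/1 = 0.001580 mol.
[Fe^2+] = 0.001580 / 0.01104 L = 0.143 M.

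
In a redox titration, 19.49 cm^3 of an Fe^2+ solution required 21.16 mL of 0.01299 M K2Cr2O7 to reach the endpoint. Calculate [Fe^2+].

n(K2Cr2O7) = 0.01299 x 0.02116 = 0.0002749 mol.
From the balanced equation, 1 mol K2Cr2O7 reacts with 6 mol Fe^2+, so n(Fe^2+) = 0.0002749 x 6/1 = 0.001649 mol.
[Fe^2+] = 0.001649 / 0.01949 L = 0.0846 M.

0.0846 M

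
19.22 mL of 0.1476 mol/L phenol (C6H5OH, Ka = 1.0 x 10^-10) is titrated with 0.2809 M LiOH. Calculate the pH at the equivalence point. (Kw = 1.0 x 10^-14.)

11.49

n(C6H5OH) = 0.1476 x 0.01922 = 0.002837 mol; V(LiOH) at equivalence = 0.002837/0.2809 = 0.01010 L.
At equivalence all the acid is converted to C6H5O-; total volume = 0.01922 + 0.01010 = 0.02932 L, so [C6H5O-] = 0.002837/0.02932 = 0.09676 M.
Kb = Kw/Ka = 1.0e-14 / 1.0 x 10^-10 = 0.000100.
[OH^-] = sqrt(Kb x [C6H5O-]) = sqrt(0.000100 x 0.09676) = 0.00311 M.
pOH = 2.51, so pH = 14.00 - 2.51 = 11.49.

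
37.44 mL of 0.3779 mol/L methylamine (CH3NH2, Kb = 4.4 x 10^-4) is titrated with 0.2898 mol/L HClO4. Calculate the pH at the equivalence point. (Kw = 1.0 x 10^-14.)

n(CH3NH2) = 0.3779 x 0.03744 = 0.01415 mol; V(HClO4) at equivalence = 0.01415/0.2898 = 0.04882 L.
At equivalence the base is fully converted to CH3NH3+; total volume = 0.08626 L, so [CH3NH3+] = 0.01415/0.08626 = 0.1640 M.
Ka(CH3NH3+) = Kw/Kb = 1.0e-14 / 4.4 x 10^-4 = 2.27e-11.
[H^+] = sqrt(Ka x [CH3NH3+]) = sqrt(2.27e-11 x 0.1640) = 1.93e-6 M.
pH = -log(1.93e-6) = 5.71.

5.71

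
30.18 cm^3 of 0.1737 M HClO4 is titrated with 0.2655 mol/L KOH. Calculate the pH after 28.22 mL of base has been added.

12.59

n(acid) = 0.1737 x 0.03018 = 0.005242 mol; n(KOH) added = 0.2655 x 0.02822 = 0.007492 mol.
Base is in excess by 0.007492 - 0.005242 = 0.002250 mol in a total volume of 0.05840 L.
[OH^-] = 0.002250/0.05840 = 0.03853 M, so pOH = 1.41 and pH = 14.00 - 1.41 = 12.59.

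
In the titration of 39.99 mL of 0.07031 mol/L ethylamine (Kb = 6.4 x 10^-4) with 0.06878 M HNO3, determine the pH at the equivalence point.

6.13

n(C2H5NH2) = 0.07031 x 0.03999 = 0.002812 mol; V(HNO3) at equivalence = 0.002812/0.06878 = 0.04088 L.
At equivalence the base is fully converted to C2H5NH3+; total volume = 0.08087 L, so [C2H5NH3+] = 0.002812/0.08087 = 0.03477 M.
Ka(C2H5NH3+) = Kw/Kb = 1.0e-14 / 6.4 x 10^-4 = 1.56e-11.
[H^+] = sqrt(Ka x [C2H5NH3+]) = sqrt(1.56e-11 x 0.03477) = 7.37e-7 M.
pH = -log(7.37e-7) = 6.13.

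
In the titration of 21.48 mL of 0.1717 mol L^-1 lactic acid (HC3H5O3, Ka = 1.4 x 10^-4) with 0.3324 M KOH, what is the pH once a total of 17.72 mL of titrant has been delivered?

n(acid) = 0.1717 x 0.02148 = 0.003688 mol; n(KOH) added = 0.3324 x 0.01772 = 0.005890 mol.
Base is in excess by 0.005890 - 0.003688 = 0.002202 mol in a total volume of 0.03920 L.
[OH^-] = 0.002202/0.03920 = 0.05617 M, so pOH = 1.25 and pH = 14.00 - 1.25 = 12.75.

12.75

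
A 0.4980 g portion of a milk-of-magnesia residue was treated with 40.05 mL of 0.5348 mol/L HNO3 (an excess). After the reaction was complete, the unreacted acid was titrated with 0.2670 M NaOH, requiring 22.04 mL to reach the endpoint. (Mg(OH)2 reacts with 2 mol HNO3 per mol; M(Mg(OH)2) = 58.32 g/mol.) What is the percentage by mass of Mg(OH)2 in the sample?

Total n(HNO3) added = 0.5348 x 0.04005 = 0.02142 mol.
n(NaOH) used = 0.2670 x 0.02204 = 0.005885 mol, which equals the excess n(HNO3).
So n(HNO3) consumed by the sample = 0.02142 - 0.005885 = 0.01553 mol.
n(Mg(OH)2) = 0.01553 / 2 = 0.007767 mol.
mass Mg(OH)2 = 0.007767 x 58.32 = 0.4530 g, so %Mg(OH)2 = 0.4530/0.4980 x 100 = 91.0%.

91.0%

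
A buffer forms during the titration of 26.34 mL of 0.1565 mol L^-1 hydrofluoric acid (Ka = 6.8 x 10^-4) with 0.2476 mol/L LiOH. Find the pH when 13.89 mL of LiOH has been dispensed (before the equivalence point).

3.87

Initial n(HF) = 0.1565 x 0.02634 = 0.004122 mol.
n(LiOH) added = 0.2476 x 0.01389 = 0.003439 mol, converting that many moles of HF to F-.
Remaining n(HF) = 0.0006830 mol; n(F-) = 0.003439 mol.
By Henderson-Hasselbalch, pH = pKa + log([A^-]/[HA]) = 3.17 + log(0.003439/0.0006830) = 3.17 + (+0.70) = 3.87.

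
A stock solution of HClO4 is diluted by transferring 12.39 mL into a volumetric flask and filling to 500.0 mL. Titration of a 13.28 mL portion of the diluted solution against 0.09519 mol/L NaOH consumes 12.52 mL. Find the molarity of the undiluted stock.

n(NaOH) = 0.09519 x 0.01252 = 0.001192 mol.
n(HClO4) in the aliquot = 0.001192 mol.
[diluted HClO4] = 0.001192 / 0.01328 = 0.08974 M.
Dilution factor = 500.0/12.39 = 40.36, so [stock] = 0.08974 x 40.36 = 3.62 M.

3.62 M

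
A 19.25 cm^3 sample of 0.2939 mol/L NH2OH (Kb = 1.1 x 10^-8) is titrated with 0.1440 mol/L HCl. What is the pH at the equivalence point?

n(NH2OH) = 0.2939 x 0.01925 = 0.005658 mol; V(HCl) at equivalence = 0.005658/0.1440 = 0.03929 L.
At equivalence the base is fully converted to NH3OH+; total volume = 0.05854 L, so [NH3OH+] = 0.005658/0.05854 = 0.09665 M.
Ka(NH3OH+) = Kw/Kb = 1.0e-14 / 1.1 x 10^-8 = 9.09e-7.
[H^+] = sqrt(Ka x [NH3OH+]) = sqrt(9.09e-7 x 0.09665) = 0.000296 M.
pH = -log(0.000296) = 3.53.

3.53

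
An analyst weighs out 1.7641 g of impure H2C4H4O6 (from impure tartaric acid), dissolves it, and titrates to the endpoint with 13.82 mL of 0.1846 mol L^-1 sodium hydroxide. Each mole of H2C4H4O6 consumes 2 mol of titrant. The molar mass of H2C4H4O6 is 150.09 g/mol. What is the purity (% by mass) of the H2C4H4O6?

10.9%

n(NaOH) = 0.1846 x 0.01382 = 0.002551 mol.
n(H2C4H4O6) = 0.002551 / 2 = 0.001276 mol.
mass of H2C4H4O6 = 0.001276 x 150.09 = 0.1915 g.
% purity = 0.1915 / 1.7641 x 100 = 10.9%.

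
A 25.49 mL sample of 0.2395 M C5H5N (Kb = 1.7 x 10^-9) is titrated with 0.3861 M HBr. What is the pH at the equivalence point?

3.03

n(C5H5N) = 0.2395 x 0.02549 = 0.006105 mol; V(HBr) at equivalence = 0.006105/0.3861 = 0.01581 L.
At equivalence the base is fully converted to C5H5NH+; total volume = 0.04130 L, so [C5H5NH+] = 0.006105/0.04130 = 0.1478 M.
Ka(C5H5NH+) = Kw/Kb = 1.0e-14 / 1.7 x 10^-9 = 5.88e-6.
[H^+] = sqrt(Ka x [C5H5NH+]) = sqrt(5.88e-6 x 0.1478) = 0.000932 M.
pH = -log(0.000932) = 3.03.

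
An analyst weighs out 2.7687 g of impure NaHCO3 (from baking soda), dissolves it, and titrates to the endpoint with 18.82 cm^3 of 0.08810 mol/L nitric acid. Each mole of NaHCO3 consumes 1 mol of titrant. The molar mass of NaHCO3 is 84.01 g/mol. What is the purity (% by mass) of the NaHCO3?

n(HNO3) = 0.08810 x 0.01882 = 0.001658 mol.
n(NaHCO3) = 0.001658 / 1 = 0.001658 mol.
mass of NaHCO3 = 0.001658 x 84.01 = 0.1393 g.
% purity = 0.1393 / 2.7687 x 100 = 5.03%.

5.03%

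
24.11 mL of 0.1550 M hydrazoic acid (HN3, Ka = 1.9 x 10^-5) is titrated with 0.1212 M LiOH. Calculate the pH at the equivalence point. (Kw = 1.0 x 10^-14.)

n(HN3) = 0.1550 x 0.02411 = 0.003737 mol; V(LiOH) at equivalence = 0.003737/0.1212 = 0.03083 L.
At equivalence all the acid is converted to N3-; total volume = 0.02411 + 0.03083 = 0.05494 L, so [N3-] = 0.003737/0.05494 = 0.06802 M.
Kb = Kw/Ka = 1.0e-14 / 1.9 x 10^-5 = 5.26e-10.
[OH^-] = sqrt(Kb x [N3-]) = sqrt(5.26e-10 x 0.06802) = 5.98e-6 M.
pOH = 5.22, so pH = 14.00 - 5.22 = 8.78.

8.78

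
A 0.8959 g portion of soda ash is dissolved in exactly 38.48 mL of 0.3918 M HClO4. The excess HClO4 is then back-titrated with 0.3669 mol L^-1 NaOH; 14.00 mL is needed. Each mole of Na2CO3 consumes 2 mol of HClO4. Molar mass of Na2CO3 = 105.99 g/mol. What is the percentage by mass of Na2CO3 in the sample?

58.8%

Total n(HClO4) added = 0.3918 x 0.03848 = 0.01508 mol.
n(NaOH) used = 0.3669 x 0.01400 = 0.005137 mol, which equals the excess n(HClO4).
So n(HClO4) consumed by the sample = 0.01508 - 0.005137 = 0.009940 mol.
n(Na2CO3) = 0.009940 / 2 = 0.004970 mol.
mass Na2CO3 = 0.004970 x 105.99 = 0.5268 g, so %Na2CO3 = 0.5268/0.8959 x 100 = 58.8%.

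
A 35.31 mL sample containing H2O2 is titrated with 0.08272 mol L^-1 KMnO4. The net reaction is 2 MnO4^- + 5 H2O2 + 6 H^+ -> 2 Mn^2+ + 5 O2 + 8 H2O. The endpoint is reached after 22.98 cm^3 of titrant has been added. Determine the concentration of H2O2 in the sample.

0.135 M

n(KMnO4) = 0.08272 x 0.02298 = 0.001901 mol.
From the balanced equation, 2 mol KMnO4 reacts with 5 mol H2O2, so n(H2O2) = 0.001901 x 5/2 = 0.004752 mol.
[H2O2] = 0.004752 / 0.03531 L = 0.135 M.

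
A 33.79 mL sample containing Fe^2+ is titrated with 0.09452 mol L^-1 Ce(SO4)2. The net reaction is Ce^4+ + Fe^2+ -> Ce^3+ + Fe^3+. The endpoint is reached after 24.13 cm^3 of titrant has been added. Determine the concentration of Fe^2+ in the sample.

n(Ce(SO4)2) = 0.09452 x 0.02413 = 0.002281 mol.
From the balanced equation, 1 mol Ce(SO4)2 reacts with 1 mol Fe^2+, so n(Fe^2+) = 0.002281 x 1/1 = 0.002281 mol.
[Fe^2+] = 0.002281 / 0.03379 L = 0.0675 M.

0.0675 M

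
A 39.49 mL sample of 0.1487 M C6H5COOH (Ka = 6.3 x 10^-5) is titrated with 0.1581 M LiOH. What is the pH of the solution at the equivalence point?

n(C6H5COOH) = 0.1487 x 0.03949 = 0.005872 mol; V(LiOH) at equivalence = 0.005872/0.1581 = 0.03714 L.
At equivalence all the acid is converted to C6H5COO-; total volume = 0.03949 + 0.03714 = 0.07663 L, so [C6H5COO-] = 0.005872/0.07663 = 0.07663 M.
Kb = Kw/Ka = 1.0e-14 / 6.3 x 10^-5 = 1.59e-10.
[OH^-] = sqrt(Kb x [C6H5COO-]) = sqrt(1.59e-10 x 0.07663) = 3.49e-6 M.
pOH = 5.46, so pH = 14.00 - 5.46 = 8.54.

8.54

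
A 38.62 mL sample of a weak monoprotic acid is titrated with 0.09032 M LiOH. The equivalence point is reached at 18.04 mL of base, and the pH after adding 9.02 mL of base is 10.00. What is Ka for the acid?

1.0 x 10^-10

9.02 mL is half of the equivalence volume, so this is the half-equivalence point where [HA] = [A^-].
At half-equivalence pH = pKa, so pKa = 10.00.
Ka = 10^(-10.00) = 1.0 x 10^-10.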